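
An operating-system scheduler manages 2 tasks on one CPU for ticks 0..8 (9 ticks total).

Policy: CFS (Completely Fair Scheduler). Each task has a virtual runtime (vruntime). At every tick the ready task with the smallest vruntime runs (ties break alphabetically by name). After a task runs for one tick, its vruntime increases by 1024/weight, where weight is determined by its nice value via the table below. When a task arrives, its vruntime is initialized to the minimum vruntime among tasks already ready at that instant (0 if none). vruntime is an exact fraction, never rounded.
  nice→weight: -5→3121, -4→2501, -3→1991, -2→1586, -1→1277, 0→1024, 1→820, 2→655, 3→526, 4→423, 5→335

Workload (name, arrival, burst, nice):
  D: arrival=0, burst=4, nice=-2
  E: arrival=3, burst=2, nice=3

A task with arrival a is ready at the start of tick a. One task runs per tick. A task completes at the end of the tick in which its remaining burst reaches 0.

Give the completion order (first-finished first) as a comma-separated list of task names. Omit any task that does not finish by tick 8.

completion order = D, E

t=0: vr[D=0] → run D
t=1: vr[D=512/793] → run D
t=2: vr[D=1024/793] → run D
t=3: vr[D=1536/793 E=1536/793] → run D
t=4: vr[E=1536/793] → run E
t=5: vr[E=809984/208559] → run E
t=6: (idle)
t=7: (idle)
t=8: (idle)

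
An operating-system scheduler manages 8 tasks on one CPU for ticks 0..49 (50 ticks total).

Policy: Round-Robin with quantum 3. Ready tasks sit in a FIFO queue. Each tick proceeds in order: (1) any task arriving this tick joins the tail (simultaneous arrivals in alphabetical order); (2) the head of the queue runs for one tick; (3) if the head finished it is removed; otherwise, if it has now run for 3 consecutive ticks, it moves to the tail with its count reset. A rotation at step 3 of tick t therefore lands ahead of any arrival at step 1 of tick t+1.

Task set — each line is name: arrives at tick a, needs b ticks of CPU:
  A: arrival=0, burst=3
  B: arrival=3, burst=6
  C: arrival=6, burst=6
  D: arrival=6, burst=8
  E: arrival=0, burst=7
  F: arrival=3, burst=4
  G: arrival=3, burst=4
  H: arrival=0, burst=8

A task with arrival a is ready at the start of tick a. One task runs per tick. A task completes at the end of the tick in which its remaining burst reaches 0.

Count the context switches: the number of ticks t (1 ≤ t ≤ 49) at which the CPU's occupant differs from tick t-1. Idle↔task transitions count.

context switches = 18

t=0: queue=[A,E,H] q_used=0 → run A
t=1: queue=[A,E,H] q_used=1 → run A
t=2: queue=[A,E,H] q_used=2 → run A
t=3: queue=[E,H,B,F,G] q_used=0 → run E
t=4: queue=[E,H,B,F,G] q_used=1 → run E
t=5: queue=[E,H,B,F,G] q_used=2 → run E
t=6: queue=[H,B,F,G,E,C,D] q_used=0 → run H
t=7: queue=[H,B,F,G,E,C,D] q_used=1 → run H
t=8: queue=[H,B,F,G,E,C,D] q_used=2 → run H
t=9: queue=[B,F,G,E,C,D,H] q_used=0 → run B
t=10: queue=[B,F,G,E,C,D,H] q_used=1 → run B
t=11: queue=[B,F,G,E,C,D,H] q_used=2 → run B
t=12: queue=[F,G,E,C,D,H,B] q_used=0 → run F
t=13: queue=[F,G,E,C,D,H,B] q_used=1 → run F
t=14: queue=[F,G,E,C,D,H,B] q_used=2 → run F
t=15: queue=[G,E,C,D,H,B,F] q_used=0 → run G
t=16: queue=[G,E,C,D,H,B,F] q_used=1 → run G
t=17: queue=[G,E,C,D,H,B,F] q_used=2 → run G
t=18: queue=[E,C,D,H,B,F,G] q_used=0 → run E
t=19: queue=[E,C,D,H,B,F,G] q_used=1 → run E
t=20: queue=[E,C,D,H,B,F,G] q_used=2 → run E
t=21: queue=[C,D,H,B,F,G,E] q_used=0 → run C
t=22: queue=[C,D,H,B,F,G,E] q_used=1 → run C
t=23: queue=[C,D,H,B,F,G,E] q_used=2 → run C
t=24: queue=[D,H,B,F,G,E,C] q_used=0 → run D
t=25: queue=[D,H,B,F,G,E,C] q_used=1 → run D
t=26: queue=[D,H,B,F,G,E,C] q_used=2 → run D
t=27: queue=[H,B,F,G,E,C,D] q_used=0 → run H
t=28: queue=[H,B,F,G,E,C,D] q_used=1 → run H
t=29: queue=[H,B,F,G,E,C,D] q_used=2 → run H
t=30: queue=[B,F,G,E,C,D,H] q_used=0 → run B
t=31: queue=[B,F,G,E,C,D,H] q_used=1 → run B
t=32: queue=[B,F,G,E,C,D,H] q_used=2 → run B
t=33: queue=[F,G,E,C,D,H] q_used=0 → run F
t=34: queue=[G,E,C,D,H] q_used=0 → run G
t=35: queue=[E,C,D,H] q_used=0 → run E
t=36: queue=[C,D,H] q_used=0 → run C
t=37: queue=[C,D,H] q_used=1 → run C
t=38: queue=[C,D,H] q_used=2 → run C
t=39: queue=[D,H] q_used=0 → run D
t=40: queue=[D,H] q_used=1 → run D
t=41: queue=[D,H] q_used=2 → run D
t=42: queue=[H,D] q_used=0 → run H
t=43: queue=[H,D] q_used=1 → run H
t=44: queue=[D] q_used=0 → run D
t=45: queue=[D] q_used=1 → run D
t=46: (idle)
t=47: (idle)
t=48: (idle)
t=49: (idle)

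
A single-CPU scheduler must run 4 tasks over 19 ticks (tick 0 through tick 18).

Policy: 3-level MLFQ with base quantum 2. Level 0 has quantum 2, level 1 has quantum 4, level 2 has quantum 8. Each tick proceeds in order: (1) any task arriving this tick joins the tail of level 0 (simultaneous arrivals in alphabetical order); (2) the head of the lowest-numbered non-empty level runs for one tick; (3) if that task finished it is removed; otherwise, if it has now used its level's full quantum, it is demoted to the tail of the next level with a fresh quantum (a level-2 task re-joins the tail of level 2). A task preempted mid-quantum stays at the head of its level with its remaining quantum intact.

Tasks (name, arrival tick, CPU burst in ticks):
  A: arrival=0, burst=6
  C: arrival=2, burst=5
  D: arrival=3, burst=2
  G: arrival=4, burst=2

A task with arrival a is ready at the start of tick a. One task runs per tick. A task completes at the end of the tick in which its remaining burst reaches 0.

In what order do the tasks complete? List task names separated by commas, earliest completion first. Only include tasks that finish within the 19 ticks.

t=0: L0/L1/L2 = A/-/- → run A
t=1: L0/L1/L2 = A/-/- → run A
t=2: L0/L1/L2 = C/A/- → run C
t=3: L0/L1/L2 = CD/A/- → run C
t=4: L0/L1/L2 = DG/AC/- → run D
t=5: L0/L1/L2 = DG/AC/- → run D
t=6: L0/L1/L2 = G/AC/- → run G
t=7: L0/L1/L2 = G/AC/- → run G
t=8: L0/L1/L2 = -/AC/- → run A
t=9: L0/L1/L2 = -/AC/- → run A
t=10: L0/L1/L2 = -/AC/- → run A
t=11: L0/L1/L2 = -/AC/- → run A
t=12: L0/L1/L2 = -/C/- → run C
t=13: L0/L1/L2 = -/C/- → run C
t=14: L0/L1/L2 = -/C/- → run C
t=15: (idle)
t=16: (idle)
t=17: (idle)
t=18: (idle)

completion order = D, G, A, C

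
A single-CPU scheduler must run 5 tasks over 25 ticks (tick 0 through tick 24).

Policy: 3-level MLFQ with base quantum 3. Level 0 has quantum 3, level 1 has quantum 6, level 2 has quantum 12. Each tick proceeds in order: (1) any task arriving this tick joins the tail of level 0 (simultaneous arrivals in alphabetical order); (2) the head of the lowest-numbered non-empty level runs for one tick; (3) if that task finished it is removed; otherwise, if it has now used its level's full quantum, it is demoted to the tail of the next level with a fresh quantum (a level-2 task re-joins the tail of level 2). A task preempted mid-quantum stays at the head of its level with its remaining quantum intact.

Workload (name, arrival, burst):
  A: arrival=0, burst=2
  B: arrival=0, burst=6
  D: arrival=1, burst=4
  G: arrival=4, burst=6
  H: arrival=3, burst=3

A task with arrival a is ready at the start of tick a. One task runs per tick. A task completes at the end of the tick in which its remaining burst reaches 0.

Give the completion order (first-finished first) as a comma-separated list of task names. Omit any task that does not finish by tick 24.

completion order = A, H, B, D, G

t=0: L0/L1/L2 = AB/-/- → run A
t=1: L0/L1/L2 = ABD/-/- → run A
t=2: L0/L1/L2 = BD/-/- → run B
t=3: L0/L1/L2 = BDH/-/- → run B
t=4: L0/L1/L2 = BDHG/-/- → run B
t=5: L0/L1/L2 = DHG/B/- → run D
t=6: L0/L1/L2 = DHG/B/- → run D
t=7: L0/L1/L2 = DHG/B/- → run D
t=8: L0/L1/L2 = HG/BD/- → run H
t=9: L0/L1/L2 = HG/BD/- → run H
t=10: L0/L1/L2 = HG/BD/- → run H
t=11: L0/L1/L2 = G/BD/- → run G
t=12: L0/L1/L2 = G/BD/- → run G
t=13: L0/L1/L2 = G/BD/- → run G
t=14: L0/L1/L2 = -/BDG/- → run B
t=15: L0/L1/L2 = -/BDG/- → run B
t=16: L0/L1/L2 = -/BDG/- → run B
t=17: L0/L1/L2 = -/DG/- → run D
t=18: L0/L1/L2 = -/G/- → run G
t=19: L0/L1/L2 = -/G/- → run G
t=20: L0/L1/L2 = -/G/- → run G
t=21: (idle)
t=22: (idle)
t=23: (idle)
t=24: (idle)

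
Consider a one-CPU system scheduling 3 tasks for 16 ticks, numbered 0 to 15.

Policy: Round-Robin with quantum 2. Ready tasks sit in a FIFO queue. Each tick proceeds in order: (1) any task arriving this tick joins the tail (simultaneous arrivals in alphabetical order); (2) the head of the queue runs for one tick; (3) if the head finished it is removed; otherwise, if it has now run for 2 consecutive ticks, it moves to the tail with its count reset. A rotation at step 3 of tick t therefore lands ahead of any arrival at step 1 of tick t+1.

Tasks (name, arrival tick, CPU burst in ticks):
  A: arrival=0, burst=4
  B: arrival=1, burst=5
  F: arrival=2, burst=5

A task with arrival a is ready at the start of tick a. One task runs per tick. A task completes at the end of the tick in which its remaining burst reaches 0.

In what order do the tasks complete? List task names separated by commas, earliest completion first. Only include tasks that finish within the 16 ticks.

completion order = A, B, F

t=0: queue=[A] q_used=0 → run A
t=1: queue=[A,B] q_used=1 → run A
t=2: queue=[B,A,F] q_used=0 → run B
t=3: queue=[B,A,F] q_used=1 → run B
t=4: queue=[A,F,B] q_used=0 → run A
t=5: queue=[A,F,B] q_used=1 → run A
t=6: queue=[F,B] q_used=0 → run F
t=7: queue=[F,B] q_used=1 → run F
t=8: queue=[B,F] q_used=0 → run B
t=9: queue=[B,F] q_used=1 → run B
t=10: queue=[F,B] q_used=0 → run F
t=11: queue=[F,B] q_used=1 → run F
t=12: queue=[B,F] q_used=0 → run B
t=13: queue=[F] q_used=0 → run F
t=14: (idle)
t=15: (idle)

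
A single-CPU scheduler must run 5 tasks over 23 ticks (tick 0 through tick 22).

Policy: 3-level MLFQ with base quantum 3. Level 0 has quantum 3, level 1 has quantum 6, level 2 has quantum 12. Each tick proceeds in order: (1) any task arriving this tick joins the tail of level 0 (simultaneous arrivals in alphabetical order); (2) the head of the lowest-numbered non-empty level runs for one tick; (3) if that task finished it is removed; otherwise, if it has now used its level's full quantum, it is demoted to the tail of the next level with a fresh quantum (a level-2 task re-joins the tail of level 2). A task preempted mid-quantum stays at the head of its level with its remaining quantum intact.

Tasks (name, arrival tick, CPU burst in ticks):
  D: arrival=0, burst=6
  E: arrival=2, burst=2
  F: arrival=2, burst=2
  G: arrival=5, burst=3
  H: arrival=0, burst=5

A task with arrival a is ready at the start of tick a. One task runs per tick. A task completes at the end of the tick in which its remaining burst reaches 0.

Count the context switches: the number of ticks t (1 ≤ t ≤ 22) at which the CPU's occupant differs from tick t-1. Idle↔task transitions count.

t=0: L0/L1/L2 = DH/-/- → run D
t=1: L0/L1/L2 = DH/-/- → run D
t=2: L0/L1/L2 = DHEF/-/- → run D
t=3: L0/L1/L2 = HEF/D/- → run H
t=4: L0/L1/L2 = HEF/D/- → run H
t=5: L0/L1/L2 = HEFG/D/- → run H
t=6: L0/L1/L2 = EFG/DH/- → run E
t=7: L0/L1/L2 = EFG/DH/- → run E
t=8: L0/L1/L2 = FG/DH/- → run F
t=9: L0/L1/L2 = FG/DH/- → run F
t=10: L0/L1/L2 = G/DH/- → run G
t=11: L0/L1/L2 = G/DH/- → run G
t=12: L0/L1/L2 = G/DH/- → run G
t=13: L0/L1/L2 = -/DH/- → run D
t=14: L0/L1/L2 = -/DH/- → run D
t=15: L0/L1/L2 = -/DH/- → run D
t=16: L0/L1/L2 = -/H/- → run H
t=17: L0/L1/L2 = -/H/- → run H
t=18: (idle)
t=19: (idle)
t=20: (idle)
t=21: (idle)
t=22: (idle)

context switches = 7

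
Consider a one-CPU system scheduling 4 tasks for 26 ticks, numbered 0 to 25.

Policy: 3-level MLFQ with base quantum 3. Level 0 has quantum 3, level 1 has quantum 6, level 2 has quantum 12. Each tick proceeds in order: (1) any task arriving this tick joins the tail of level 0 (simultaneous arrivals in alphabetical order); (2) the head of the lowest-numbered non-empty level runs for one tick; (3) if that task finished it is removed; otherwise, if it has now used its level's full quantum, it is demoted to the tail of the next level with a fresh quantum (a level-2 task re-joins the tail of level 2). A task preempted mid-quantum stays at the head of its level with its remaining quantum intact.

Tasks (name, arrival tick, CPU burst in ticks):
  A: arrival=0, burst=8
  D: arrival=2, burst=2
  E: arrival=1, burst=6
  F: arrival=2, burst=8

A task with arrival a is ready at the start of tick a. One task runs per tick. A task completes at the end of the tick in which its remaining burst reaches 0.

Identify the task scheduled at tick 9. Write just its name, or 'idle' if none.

running at tick 9 = F

t=0: L0/L1/L2 = A/-/- → run A
t=1: L0/L1/L2 = AE/-/- → run A
t=2: L0/L1/L2 = AEDF/-/- → run A
t=3: L0/L1/L2 = EDF/A/- → run E
t=4: L0/L1/L2 = EDF/A/- → run E
t=5: L0/L1/L2 = EDF/A/- → run E
t=6: L0/L1/L2 = DF/AE/- → run D
t=7: L0/L1/L2 = DF/AE/- → run D
t=8: L0/L1/L2 = F/AE/- → run F
t=9: L0/L1/L2 = F/AE/- → run F
t=10: L0/L1/L2 = F/AE/- → run F
t=11: L0/L1/L2 = -/AEF/- → run A
t=12: L0/L1/L2 = -/AEF/- → run A
t=13: L0/L1/L2 = -/AEF/- → run A
t=14: L0/L1/L2 = -/AEF/- → run A
t=15: L0/L1/L2 = -/AEF/- → run A
t=16: L0/L1/L2 = -/EF/- → run E
t=17: L0/L1/L2 = -/EF/- → run E
t=18: L0/L1/L2 = -/EF/- → run E
t=19: L0/L1/L2 = -/F/- → run F
t=20: L0/L1/L2 = -/F/- → run F
t=21: L0/L1/L2 = -/F/- → run F
t=22: L0/L1/L2 = -/F/- → run F
t=23: L0/L1/L2 = -/F/- → run F
t=24: (idle)
t=25: (idle)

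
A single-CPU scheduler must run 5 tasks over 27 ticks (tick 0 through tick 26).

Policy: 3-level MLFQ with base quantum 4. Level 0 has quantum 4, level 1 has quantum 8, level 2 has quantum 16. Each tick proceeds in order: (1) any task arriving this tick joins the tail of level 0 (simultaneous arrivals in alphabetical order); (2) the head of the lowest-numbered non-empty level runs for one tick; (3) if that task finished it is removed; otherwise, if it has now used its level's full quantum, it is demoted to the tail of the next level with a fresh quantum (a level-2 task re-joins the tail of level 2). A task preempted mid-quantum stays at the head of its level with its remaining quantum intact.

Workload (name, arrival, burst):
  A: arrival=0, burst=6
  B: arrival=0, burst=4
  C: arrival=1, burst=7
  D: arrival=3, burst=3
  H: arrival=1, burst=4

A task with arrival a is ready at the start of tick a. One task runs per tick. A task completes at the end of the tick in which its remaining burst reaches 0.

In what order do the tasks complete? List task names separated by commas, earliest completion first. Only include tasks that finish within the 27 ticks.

t=0: L0/L1/L2 = AB/-/- → run A
t=1: L0/L1/L2 = ABCH/-/- → run A
t=2: L0/L1/L2 = ABCH/-/- → run A
t=3: L0/L1/L2 = ABCHD/-/- → run A
t=4: L0/L1/L2 = BCHD/A/- → run B
t=5: L0/L1/L2 = BCHD/A/- → run B
t=6: L0/L1/L2 = BCHD/A/- → run B
t=7: L0/L1/L2 = BCHD/A/- → run B
t=8: L0/L1/L2 = CHD/A/- → run C
t=9: L0/L1/L2 = CHD/A/- → run C
t=10: L0/L1/L2 = CHD/A/- → run C
t=11: L0/L1/L2 = CHD/A/- → run C
t=12: L0/L1/L2 = HD/AC/- → run H
t=13: L0/L1/L2 = HD/AC/- → run H
t=14: L0/L1/L2 = HD/AC/- → run H
t=15: L0/L1/L2 = HD/AC/- → run H
t=16: L0/L1/L2 = D/AC/- → run D
t=17: L0/L1/L2 = D/AC/- → run D
t=18: L0/L1/L2 = D/AC/- → run D
t=19: L0/L1/L2 = -/AC/- → run A
t=20: L0/L1/L2 = -/AC/- → run A
t=21: L0/L1/L2 = -/C/- → run C
t=22: L0/L1/L2 = -/C/- → run C
t=23: L0/L1/L2 = -/C/- → run C
t=24: (idle)
t=25: (idle)
t=26: (idle)

completion order = B, H, D, A, C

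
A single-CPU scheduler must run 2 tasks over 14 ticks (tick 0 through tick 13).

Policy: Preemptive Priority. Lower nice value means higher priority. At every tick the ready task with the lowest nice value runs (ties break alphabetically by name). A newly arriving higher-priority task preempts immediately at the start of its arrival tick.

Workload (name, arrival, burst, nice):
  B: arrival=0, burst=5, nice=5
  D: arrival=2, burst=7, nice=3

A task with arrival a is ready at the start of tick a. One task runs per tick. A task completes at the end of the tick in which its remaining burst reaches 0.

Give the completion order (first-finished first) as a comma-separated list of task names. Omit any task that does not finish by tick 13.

t=0: ready={B} → run B
t=1: ready={B} → run B
t=2: ready={B,D} → run D
t=3: ready={B,D} → run D
t=4: ready={B,D} → run D
t=5: ready={B,D} → run D
t=6: ready={B,D} → run D
t=7: ready={B,D} → run D
t=8: ready={B,D} → run D
t=9: ready={B} → run B
t=10: ready={B} → run B
t=11: ready={B} → run B
t=12: (idle)
t=13: (idle)

completion order = D, B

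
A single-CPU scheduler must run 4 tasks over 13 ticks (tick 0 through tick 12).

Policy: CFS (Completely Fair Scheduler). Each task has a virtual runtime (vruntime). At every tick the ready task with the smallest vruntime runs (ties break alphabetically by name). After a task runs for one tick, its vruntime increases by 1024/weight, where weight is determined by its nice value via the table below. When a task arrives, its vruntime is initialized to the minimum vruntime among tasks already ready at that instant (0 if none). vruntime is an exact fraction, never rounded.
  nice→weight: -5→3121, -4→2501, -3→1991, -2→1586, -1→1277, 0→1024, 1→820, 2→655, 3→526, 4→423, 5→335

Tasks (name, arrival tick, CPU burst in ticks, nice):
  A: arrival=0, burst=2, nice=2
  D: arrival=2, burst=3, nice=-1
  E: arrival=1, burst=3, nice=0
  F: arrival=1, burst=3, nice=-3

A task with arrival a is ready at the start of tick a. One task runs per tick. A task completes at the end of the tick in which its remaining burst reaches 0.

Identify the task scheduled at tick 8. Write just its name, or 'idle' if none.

running at tick 8 = F

t=0: vr[A=0] → run A
t=1: vr[A=1024/655 E=1024/655 F=1024/655] → run A
t=2: vr[D=1024/655 E=1024/655 F=1024/655] → run D
t=3: vr[D=1978368/836435 E=1024/655 F=1024/655] → run E
t=4: vr[D=1978368/836435 E=1679/655 F=1024/655] → run F
t=5: vr[D=1978368/836435 E=1679/655 F=2709504/1304105] → run F
t=6: vr[D=1978368/836435 E=1679/655 F=3380224/1304105] → run D
t=7: vr[D=2649088/836435 E=1679/655 F=3380224/1304105] → run E
t=8: vr[D=2649088/836435 E=2334/655 F=3380224/1304105] → run F
t=9: vr[D=2649088/836435 E=2334/655] → run D
t=10: vr[E=2334/655] → run E
t=11: (idle)
t=12: (idle)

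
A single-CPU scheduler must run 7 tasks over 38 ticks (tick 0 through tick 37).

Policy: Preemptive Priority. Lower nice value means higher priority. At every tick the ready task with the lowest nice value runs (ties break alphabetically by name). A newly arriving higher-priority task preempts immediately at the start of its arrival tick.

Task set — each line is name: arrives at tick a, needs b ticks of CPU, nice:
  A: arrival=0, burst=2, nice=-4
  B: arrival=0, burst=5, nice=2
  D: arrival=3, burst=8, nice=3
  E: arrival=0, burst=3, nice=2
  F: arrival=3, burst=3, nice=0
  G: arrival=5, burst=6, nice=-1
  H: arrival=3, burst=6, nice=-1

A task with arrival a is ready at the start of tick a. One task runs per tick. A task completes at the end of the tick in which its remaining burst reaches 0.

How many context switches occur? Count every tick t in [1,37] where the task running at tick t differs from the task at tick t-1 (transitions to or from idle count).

context switches = 9

t=0: ready={A,B,E} → run A
t=1: ready={A,B,E} → run A
t=2: ready={B,E} → run B
t=3: ready={B,D,E,F,H} → run H
t=4: ready={B,D,E,F,H} → run H
t=5: ready={B,D,E,F,G,H} → run G
t=6: ready={B,D,E,F,G,H} → run G
t=7: ready={B,D,E,F,G,H} → run G
t=8: ready={B,D,E,F,G,H} → run G
t=9: ready={B,D,E,F,G,H} → run G
t=10: ready={B,D,E,F,G,H} → run G
t=11: ready={B,D,E,F,H} → run H
t=12: ready={B,D,E,F,H} → run H
t=13: ready={B,D,E,F,H} → run H
t=14: ready={B,D,E,F,H} → run H
t=15: ready={B,D,E,F} → run F
t=16: ready={B,D,E,F} → run F
t=17: ready={B,D,E,F} → run F
t=18: ready={B,D,E} → run B
t=19: ready={B,D,E} → run B
t=20: ready={B,D,E} → run B
t=21: ready={B,D,E} → run B
t=22: ready={D,E} → run E
t=23: ready={D,E} → run E
t=24: ready={D,E} → run E
t=25: ready={D} → run D
t=26: ready={D} → run D
t=27: ready={D} → run D
t=28: ready={D} → run D
t=29: ready={D} → run D
t=30: ready={D} → run D
t=31: ready={D} → run D
t=32: ready={D} → run D
t=33: (idle)
t=34: (idle)
t=35: (idle)
t=36: (idle)
t=37: (idle)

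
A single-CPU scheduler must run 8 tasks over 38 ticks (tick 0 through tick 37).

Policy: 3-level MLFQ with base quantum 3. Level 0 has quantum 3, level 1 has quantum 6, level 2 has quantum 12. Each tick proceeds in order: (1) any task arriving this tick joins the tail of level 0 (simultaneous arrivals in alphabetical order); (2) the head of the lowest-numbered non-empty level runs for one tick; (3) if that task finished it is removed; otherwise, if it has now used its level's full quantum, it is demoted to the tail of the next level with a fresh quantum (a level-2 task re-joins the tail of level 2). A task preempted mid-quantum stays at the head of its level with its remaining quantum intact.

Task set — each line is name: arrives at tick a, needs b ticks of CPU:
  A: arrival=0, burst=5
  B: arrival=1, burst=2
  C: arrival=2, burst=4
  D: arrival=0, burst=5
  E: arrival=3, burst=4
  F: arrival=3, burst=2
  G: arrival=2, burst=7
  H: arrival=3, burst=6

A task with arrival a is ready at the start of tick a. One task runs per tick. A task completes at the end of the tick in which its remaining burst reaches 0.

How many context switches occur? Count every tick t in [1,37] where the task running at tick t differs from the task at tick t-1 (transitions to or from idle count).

t=0: L0/L1/L2 = AD/-/- → run A
t=1: L0/L1/L2 = ADB/-/- → run A
t=2: L0/L1/L2 = ADBCG/-/- → run A
t=3: L0/L1/L2 = DBCGEFH/A/- → run D
t=4: L0/L1/L2 = DBCGEFH/A/- → run D
t=5: L0/L1/L2 = DBCGEFH/A/- → run D
t=6: L0/L1/L2 = BCGEFH/AD/- → run B
t=7: L0/L1/L2 = BCGEFH/AD/- → run B
t=8: L0/L1/L2 = CGEFH/AD/- → run C
t=9: L0/L1/L2 = CGEFH/AD/- → run C
t=10: L0/L1/L2 = CGEFH/AD/- → run C
t=11: L0/L1/L2 = GEFH/ADC/- → run G
t=12: L0/L1/L2 = GEFH/ADC/- → run G
t=13: L0/L1/L2 = GEFH/ADC/- → run G
t=14: L0/L1/L2 = EFH/ADCG/- → run E
t=15: L0/L1/L2 = EFH/ADCG/- → run E
t=16: L0/L1/L2 = EFH/ADCG/- → run E
t=17: L0/L1/L2 = FH/ADCGE/- → run F
t=18: L0/L1/L2 = FH/ADCGE/- → run F
t=19: L0/L1/L2 = H/ADCGE/- → run H
t=20: L0/L1/L2 = H/ADCGE/- → run H
t=21: L0/L1/L2 = H/ADCGE/- → run H
t=22: L0/L1/L2 = -/ADCGEH/- → run A
t=23: L0/L1/L2 = -/ADCGEH/- → run A
t=24: L0/L1/L2 = -/DCGEH/- → run D
t=25: L0/L1/L2 = -/DCGEH/- → run D
t=26: L0/L1/L2 = -/CGEH/- → run C
t=27: L0/L1/L2 = -/GEH/- → run G
t=28: L0/L1/L2 = -/GEH/- → run G
t=29: L0/L1/L2 = -/GEH/- → run G
t=30: L0/L1/L2 = -/GEH/- → run G
t=31: L0/L1/L2 = -/EH/- → run E
t=32: L0/L1/L2 = -/H/- → run H
t=33: L0/L1/L2 = -/H/- → run H
t=34: L0/L1/L2 = -/H/- → run H
t=35: (idle)
t=36: (idle)
t=37: (idle)

context switches = 14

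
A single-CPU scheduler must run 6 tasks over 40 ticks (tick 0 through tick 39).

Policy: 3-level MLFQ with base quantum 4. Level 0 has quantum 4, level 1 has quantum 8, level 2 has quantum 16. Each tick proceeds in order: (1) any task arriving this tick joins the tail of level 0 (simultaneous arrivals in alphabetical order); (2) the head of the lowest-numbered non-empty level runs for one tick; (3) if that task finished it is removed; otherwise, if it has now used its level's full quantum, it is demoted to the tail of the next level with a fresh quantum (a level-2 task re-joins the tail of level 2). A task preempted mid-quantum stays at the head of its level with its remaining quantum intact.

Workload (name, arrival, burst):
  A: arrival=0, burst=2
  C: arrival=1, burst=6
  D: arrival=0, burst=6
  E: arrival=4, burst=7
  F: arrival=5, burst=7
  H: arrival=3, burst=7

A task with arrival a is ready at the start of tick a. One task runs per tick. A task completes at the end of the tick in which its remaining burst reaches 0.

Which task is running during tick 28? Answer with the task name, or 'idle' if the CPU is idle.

t=0: L0/L1/L2 = AD/-/- → run A
t=1: L0/L1/L2 = ADC/-/- → run A
t=2: L0/L1/L2 = DC/-/- → run D
t=3: L0/L1/L2 = DCH/-/- → run D
t=4: L0/L1/L2 = DCHE/-/- → run D
t=5: L0/L1/L2 = DCHEF/-/- → run D
t=6: L0/L1/L2 = CHEF/D/- → run C
t=7: L0/L1/L2 = CHEF/D/- → run C
t=8: L0/L1/L2 = CHEF/D/- → run C
t=9: L0/L1/L2 = CHEF/D/- → run C
t=10: L0/L1/L2 = HEF/DC/- → run H
t=11: L0/L1/L2 = HEF/DC/- → run H
t=12: L0/L1/L2 = HEF/DC/- → run H
t=13: L0/L1/L2 = HEF/DC/- → run H
t=14: L0/L1/L2 = EF/DCH/- → run E
t=15: L0/L1/L2 = EF/DCH/- → run E
t=16: L0/L1/L2 = EF/DCH/- → run E
t=17: L0/L1/L2 = EF/DCH/- → run E
t=18: L0/L1/L2 = F/DCHE/- → run F
t=19: L0/L1/L2 = F/DCHE/- → run F
t=20: L0/L1/L2 = F/DCHE/- → run F
t=21: L0/L1/L2 = F/DCHE/- → run F
t=22: L0/L1/L2 = -/DCHEF/- → run D
t=23: L0/L1/L2 = -/DCHEF/- → run D
t=24: L0/L1/L2 = -/CHEF/- → run C
t=25: L0/L1/L2 = -/CHEF/- → run C
t=26: L0/L1/L2 = -/HEF/- → run H
t=27: L0/L1/L2 = -/HEF/- → run H
t=28: L0/L1/L2 = -/HEF/- → run H
t=29: L0/L1/L2 = -/EF/- → run E
t=30: L0/L1/L2 = -/EF/- → run E
t=31: L0/L1/L2 = -/EF/- → run E
t=32: L0/L1/L2 = -/F/- → run F
t=33: L0/L1/L2 = -/F/- → run F
t=34: L0/L1/L2 = -/F/- → run F
t=35: (idle)
t=36: (idle)
t=37: (idle)
t=38: (idle)
t=39: (idle)

running at tick 28 = H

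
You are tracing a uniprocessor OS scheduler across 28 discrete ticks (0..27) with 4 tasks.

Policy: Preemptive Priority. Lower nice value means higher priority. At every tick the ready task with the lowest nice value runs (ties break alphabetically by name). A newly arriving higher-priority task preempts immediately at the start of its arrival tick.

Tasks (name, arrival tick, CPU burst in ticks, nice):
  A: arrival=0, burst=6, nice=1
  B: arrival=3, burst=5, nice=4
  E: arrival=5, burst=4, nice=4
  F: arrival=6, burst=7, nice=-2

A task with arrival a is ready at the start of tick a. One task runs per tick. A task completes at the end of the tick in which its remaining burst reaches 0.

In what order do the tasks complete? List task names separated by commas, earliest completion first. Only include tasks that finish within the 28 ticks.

t=0: ready={A} → run A
t=1: ready={A} → run A
t=2: ready={A} → run A
t=3: ready={A,B} → run A
t=4: ready={A,B} → run A
t=5: ready={A,B,E} → run A
t=6: ready={B,E,F} → run F
t=7: ready={B,E,F} → run F
t=8: ready={B,E,F} → run F
t=9: ready={B,E,F} → run F
t=10: ready={B,E,F} → run F
t=11: ready={B,E,F} → run F
t=12: ready={B,E,F} → run F
t=13: ready={B,E} → run B
t=14: ready={B,E} → run B
t=15: ready={B,E} → run B
t=16: ready={B,E} → run B
t=17: ready={B,E} → run B
t=18: ready={E} → run E
t=19: ready={E} → run E
t=20: ready={E} → run E
t=21: ready={E} → run E
t=22: (idle)
t=23: (idle)
t=24: (idle)
t=25: (idle)
t=26: (idle)
t=27: (idle)

completion order = A, F, B, E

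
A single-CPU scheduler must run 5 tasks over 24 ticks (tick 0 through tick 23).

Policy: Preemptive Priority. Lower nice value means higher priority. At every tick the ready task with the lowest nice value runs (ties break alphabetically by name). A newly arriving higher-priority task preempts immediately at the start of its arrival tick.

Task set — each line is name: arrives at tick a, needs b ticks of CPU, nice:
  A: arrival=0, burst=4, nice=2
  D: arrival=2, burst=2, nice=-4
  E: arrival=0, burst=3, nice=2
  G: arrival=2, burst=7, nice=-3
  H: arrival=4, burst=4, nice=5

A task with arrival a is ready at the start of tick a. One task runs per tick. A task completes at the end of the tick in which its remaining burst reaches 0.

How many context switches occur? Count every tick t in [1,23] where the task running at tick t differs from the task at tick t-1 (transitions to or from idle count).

t=0: ready={A,E} → run A
t=1: ready={A,E} → run A
t=2: ready={A,D,E,G} → run D
t=3: ready={A,D,E,G} → run D
t=4: ready={A,E,G,H} → run G
t=5: ready={A,E,G,H} → run G
t=6: ready={A,E,G,H} → run G
t=7: ready={A,E,G,H} → run G
t=8: ready={A,E,G,H} → run G
t=9: ready={A,E,G,H} → run G
t=10: ready={A,E,G,H} → run G
t=11: ready={A,E,H} → run A
t=12: ready={A,E,H} → run A
t=13: ready={E,H} → run E
t=14: ready={E,H} → run E
t=15: ready={E,H} → run E
t=16: ready={H} → run H
t=17: ready={H} → run H
t=18: ready={H} → run H
t=19: ready={H} → run H
t=20: (idle)
t=21: (idle)
t=22: (idle)
t=23: (idle)

context switches = 6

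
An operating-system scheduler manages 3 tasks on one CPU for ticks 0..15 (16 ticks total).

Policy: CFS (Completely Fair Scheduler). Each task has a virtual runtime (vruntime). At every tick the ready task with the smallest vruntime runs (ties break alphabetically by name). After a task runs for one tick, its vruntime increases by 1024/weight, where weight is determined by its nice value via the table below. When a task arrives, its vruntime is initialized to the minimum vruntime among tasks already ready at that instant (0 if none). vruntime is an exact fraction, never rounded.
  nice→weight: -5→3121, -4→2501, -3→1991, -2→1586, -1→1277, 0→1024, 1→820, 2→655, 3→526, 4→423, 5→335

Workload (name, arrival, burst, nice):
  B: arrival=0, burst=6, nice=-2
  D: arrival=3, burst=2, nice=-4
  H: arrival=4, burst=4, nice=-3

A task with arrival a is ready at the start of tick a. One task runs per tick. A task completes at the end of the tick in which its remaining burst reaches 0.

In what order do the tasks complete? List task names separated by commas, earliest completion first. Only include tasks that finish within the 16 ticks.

t=0: vr[B=0] → run B
t=1: vr[B=512/793] → run B
t=2: vr[B=1024/793] → run B
t=3: vr[B=1536/793 D=1536/793] → run B
t=4: vr[B=2048/793 D=1536/793 H=1536/793] → run D
t=5: vr[B=2048/793 D=76288/32513 H=1536/793] → run H
t=6: vr[B=2048/793 D=76288/32513 H=3870208/1578863] → run D
t=7: vr[B=2048/793 H=3870208/1578863] → run H
t=8: vr[B=2048/793 H=4682240/1578863] → run B
t=9: vr[B=2560/793 H=4682240/1578863] → run H
t=10: vr[B=2560/793 H=5494272/1578863] → run B
t=11: vr[H=5494272/1578863] → run H
t=12: (idle)
t=13: (idle)
t=14: (idle)
t=15: (idle)

completion order = D, B, H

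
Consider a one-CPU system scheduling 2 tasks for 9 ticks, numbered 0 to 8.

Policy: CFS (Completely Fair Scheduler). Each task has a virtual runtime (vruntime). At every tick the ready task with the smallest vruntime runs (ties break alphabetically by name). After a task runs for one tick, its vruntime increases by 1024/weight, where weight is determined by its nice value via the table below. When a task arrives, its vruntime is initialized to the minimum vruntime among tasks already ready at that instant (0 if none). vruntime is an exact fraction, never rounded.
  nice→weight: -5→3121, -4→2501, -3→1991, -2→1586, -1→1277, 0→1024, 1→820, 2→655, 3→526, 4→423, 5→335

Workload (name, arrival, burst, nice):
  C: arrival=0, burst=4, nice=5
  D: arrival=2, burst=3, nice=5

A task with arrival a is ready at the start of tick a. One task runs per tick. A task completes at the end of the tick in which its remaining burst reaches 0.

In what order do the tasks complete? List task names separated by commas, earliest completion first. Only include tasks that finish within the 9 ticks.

completion order = C, D

t=0: vr[C=0] → run C
t=1: vr[C=1024/335] → run C
t=2: vr[C=2048/335 D=2048/335] → run C
t=3: vr[C=3072/335 D=2048/335] → run D
t=4: vr[C=3072/335 D=3072/335] → run C
t=5: vr[D=3072/335] → run D
t=6: vr[D=4096/335] → run D
t=7: (idle)
t=8: (idle)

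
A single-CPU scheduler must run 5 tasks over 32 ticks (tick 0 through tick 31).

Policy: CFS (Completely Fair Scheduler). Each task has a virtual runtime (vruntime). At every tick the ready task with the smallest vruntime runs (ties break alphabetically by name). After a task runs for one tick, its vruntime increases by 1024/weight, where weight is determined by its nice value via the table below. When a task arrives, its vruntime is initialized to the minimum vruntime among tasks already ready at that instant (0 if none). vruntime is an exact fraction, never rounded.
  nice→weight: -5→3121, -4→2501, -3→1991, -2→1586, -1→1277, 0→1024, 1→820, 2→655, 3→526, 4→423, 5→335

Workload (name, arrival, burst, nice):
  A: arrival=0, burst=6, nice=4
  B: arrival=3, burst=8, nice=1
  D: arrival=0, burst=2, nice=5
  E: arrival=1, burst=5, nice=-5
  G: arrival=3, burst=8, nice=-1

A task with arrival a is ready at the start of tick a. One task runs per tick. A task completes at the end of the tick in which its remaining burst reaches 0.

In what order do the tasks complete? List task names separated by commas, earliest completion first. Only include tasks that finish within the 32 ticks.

completion order = E, D, G, B, A

t=0: vr[A=0 D=0] → run A
t=1: vr[A=1024/423 D=0 E=0] → run D
t=2: vr[A=1024/423 D=1024/335 E=0] → run E
t=3: vr[A=1024/423 B=1024/3121 D=1024/335 E=1024/3121 G=1024/3121] → run B
t=4: vr[A=1024/423 B=1008896/639805 D=1024/335 E=1024/3121 G=1024/3121] → run E
t=5: vr[A=1024/423 B=1008896/639805 D=1024/335 E=2048/3121 G=1024/3121] → run G
t=6: vr[A=1024/423 B=1008896/639805 D=1024/335 E=2048/3121 G=4503552/3985517] → run E
t=7: vr[A=1024/423 B=1008896/639805 D=1024/335 E=3072/3121 G=4503552/3985517] → run E
t=8: vr[A=1024/423 B=1008896/639805 D=1024/335 E=4096/3121 G=4503552/3985517] → run G
t=9: vr[A=1024/423 B=1008896/639805 D=1024/335 E=4096/3121 G=7699456/3985517] → run E
t=10: vr[A=1024/423 B=1008896/639805 D=1024/335 G=7699456/3985517] → run B
t=11: vr[A=1024/423 B=1807872/639805 D=1024/335 G=7699456/3985517] → run G
t=12: vr[A=1024/423 B=1807872/639805 D=1024/335 G=10895360/3985517] → run A
t=13: vr[A=2048/423 B=1807872/639805 D=1024/335 G=10895360/3985517] → run G
t=14: vr[A=2048/423 B=1807872/639805 D=1024/335 G=14091264/3985517] → run B
t=15: vr[A=2048/423 B=2606848/639805 D=1024/335 G=14091264/3985517] → run D
t=16: vr[A=2048/423 B=2606848/639805 G=14091264/3985517] → run G
t=17: vr[A=2048/423 B=2606848/639805 G=17287168/3985517] → run B
t=18: vr[A=2048/423 B=3405824/639805 G=17287168/3985517] → run G
t=19: vr[A=2048/423 B=3405824/639805 G=20483072/3985517] → run A
t=20: vr[A=1024/141 B=3405824/639805 G=20483072/3985517] → run G
t=21: vr[A=1024/141 B=3405824/639805 G=23678976/3985517] → run B
t=22: vr[A=1024/141 B=840960/127961 G=23678976/3985517] → run G
t=23: vr[A=1024/141 B=840960/127961] → run B
t=24: vr[A=1024/141 B=5003776/639805] → run A
t=25: vr[A=4096/423 B=5003776/639805] → run B
t=26: vr[A=4096/423 B=5802752/639805] → run B
t=27: vr[A=4096/423] → run A
t=28: vr[A=5120/423] → run A
t=29: (idle)
t=30: (idle)
t=31: (idle)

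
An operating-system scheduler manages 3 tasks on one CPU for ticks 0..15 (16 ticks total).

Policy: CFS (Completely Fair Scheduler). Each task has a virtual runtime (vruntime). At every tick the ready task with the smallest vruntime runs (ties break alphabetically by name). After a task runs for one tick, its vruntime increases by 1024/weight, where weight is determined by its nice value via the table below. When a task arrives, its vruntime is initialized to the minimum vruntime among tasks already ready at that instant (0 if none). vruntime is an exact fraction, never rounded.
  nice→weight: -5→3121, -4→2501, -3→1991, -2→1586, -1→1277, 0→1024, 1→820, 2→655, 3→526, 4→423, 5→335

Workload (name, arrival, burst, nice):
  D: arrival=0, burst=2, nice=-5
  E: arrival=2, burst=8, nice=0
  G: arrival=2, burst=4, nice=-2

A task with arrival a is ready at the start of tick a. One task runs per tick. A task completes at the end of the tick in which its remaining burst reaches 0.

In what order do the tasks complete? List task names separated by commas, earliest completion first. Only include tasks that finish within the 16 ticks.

completion order = D, G, E

t=0: vr[D=0] → run D
t=1: vr[D=1024/3121] → run D
t=2: vr[E=0 G=0] → run E
t=3: vr[E=1 G=0] → run G
t=4: vr[E=1 G=512/793] → run G
t=5: vr[E=1 G=1024/793] → run E
t=6: vr[E=2 G=1024/793] → run G
t=7: vr[E=2 G=1536/793] → run G
t=8: vr[E=2] → run E
t=9: vr[E=3] → run E
t=10: vr[E=4] → run E
t=11: vr[E=5] → run E
t=12: vr[E=6] → run E
t=13: vr[E=7] → run E
t=14: (idle)
t=15: (idle)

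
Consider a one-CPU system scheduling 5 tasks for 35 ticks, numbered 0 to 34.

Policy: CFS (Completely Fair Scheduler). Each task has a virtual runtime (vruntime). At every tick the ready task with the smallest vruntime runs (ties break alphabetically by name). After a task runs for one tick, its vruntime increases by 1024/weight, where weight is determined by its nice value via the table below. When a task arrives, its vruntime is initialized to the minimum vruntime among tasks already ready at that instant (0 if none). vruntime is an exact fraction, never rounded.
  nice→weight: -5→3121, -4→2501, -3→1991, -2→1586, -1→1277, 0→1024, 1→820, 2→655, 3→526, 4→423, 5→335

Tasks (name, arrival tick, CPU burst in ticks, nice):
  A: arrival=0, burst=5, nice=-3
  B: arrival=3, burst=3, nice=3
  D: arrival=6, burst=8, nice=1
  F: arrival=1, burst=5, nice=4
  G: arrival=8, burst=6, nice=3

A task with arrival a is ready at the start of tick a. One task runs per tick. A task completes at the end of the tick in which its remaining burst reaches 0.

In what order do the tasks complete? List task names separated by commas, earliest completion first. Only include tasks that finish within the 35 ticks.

t=0: vr[A=0] → run A
t=1: vr[A=1024/1991 F=1024/1991] → run A
t=2: vr[A=2048/1991 F=1024/1991] → run F
t=3: vr[A=2048/1991 B=2048/1991 F=2471936/842193] → run A
t=4: vr[A=3072/1991 B=2048/1991 F=2471936/842193] → run B
t=5: vr[A=3072/1991 B=1558016/523633 F=2471936/842193] → run A
t=6: vr[A=4096/1991 B=1558016/523633 D=4096/1991 F=2471936/842193] → run A
t=7: vr[B=1558016/523633 D=4096/1991 F=2471936/842193] → run D
t=8: vr[B=1558016/523633 D=1349376/408155 F=2471936/842193 G=2471936/842193] → run F
t=9: vr[B=1558016/523633 D=1349376/408155 F=4510720/842193 G=2471936/842193] → run G
t=10: vr[B=1558016/523633 D=1349376/408155 F=4510720/842193 G=1081321984/221496759] → run B
t=11: vr[B=2577408/523633 D=1349376/408155 F=4510720/842193 G=1081321984/221496759] → run D
t=12: vr[B=2577408/523633 D=1859072/408155 F=4510720/842193 G=1081321984/221496759] → run D
t=13: vr[B=2577408/523633 D=2368768/408155 F=4510720/842193 G=1081321984/221496759] → run G
t=14: vr[B=2577408/523633 D=2368768/408155 F=4510720/842193 G=1512524800/221496759] → run B
t=15: vr[D=2368768/408155 F=4510720/842193 G=1512524800/221496759] → run F
t=16: vr[D=2368768/408155 F=2183168/280731 G=1512524800/221496759] → run D
t=17: vr[D=2878464/408155 F=2183168/280731 G=1512524800/221496759] → run G
t=18: vr[D=2878464/408155 F=2183168/280731 G=1943727616/221496759] → run D
t=19: vr[D=677632/81631 F=2183168/280731 G=1943727616/221496759] → run F
t=20: vr[D=677632/81631 F=8588288/842193 G=1943727616/221496759] → run D
t=21: vr[D=3897856/408155 F=8588288/842193 G=1943727616/221496759] → run G
t=22: vr[D=3897856/408155 F=8588288/842193 G=2374930432/221496759] → run D
t=23: vr[D=4407552/408155 F=8588288/842193 G=2374930432/221496759] → run F
t=24: vr[D=4407552/408155 G=2374930432/221496759] → run G
t=25: vr[D=4407552/408155 G=2806133248/221496759] → run D
t=26: vr[G=2806133248/221496759] → run G
t=27: (idle)
t=28: (idle)
t=29: (idle)
t=30: (idle)
t=31: (idle)
t=32: (idle)
t=33: (idle)
t=34: (idle)

completion order = A, B, F, D, G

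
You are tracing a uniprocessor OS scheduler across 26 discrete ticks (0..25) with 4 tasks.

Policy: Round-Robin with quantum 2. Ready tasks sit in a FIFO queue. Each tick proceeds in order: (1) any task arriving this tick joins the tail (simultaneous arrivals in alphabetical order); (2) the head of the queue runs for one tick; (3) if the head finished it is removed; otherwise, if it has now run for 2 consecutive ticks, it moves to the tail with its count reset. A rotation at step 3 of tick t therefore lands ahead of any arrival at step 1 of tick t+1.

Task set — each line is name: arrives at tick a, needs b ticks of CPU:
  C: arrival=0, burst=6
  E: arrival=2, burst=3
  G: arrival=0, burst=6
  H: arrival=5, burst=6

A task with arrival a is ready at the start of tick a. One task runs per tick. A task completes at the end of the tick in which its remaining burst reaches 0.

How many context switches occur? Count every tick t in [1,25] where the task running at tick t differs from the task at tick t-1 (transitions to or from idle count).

context switches = 10

t=0: queue=[C,G] q_used=0 → run C
t=1: queue=[C,G] q_used=1 → run C
t=2: queue=[G,C,E] q_used=0 → run G
t=3: queue=[G,C,E] q_used=1 → run G
t=4: queue=[C,E,G] q_used=0 → run C
t=5: queue=[C,E,G,H] q_used=1 → run C
t=6: queue=[E,G,H,C] q_used=0 → run E
t=7: queue=[E,G,H,C] q_used=1 → run E
t=8: queue=[G,H,C,E] q_used=0 → run G
t=9: queue=[G,H,C,E] q_used=1 → run G
t=10: queue=[H,C,E,G] q_used=0 → run H
t=11: queue=[H,C,E,G] q_used=1 → run H
t=12: queue=[C,E,G,H] q_used=0 → run C
t=13: queue=[C,E,G,H] q_used=1 → run C
t=14: queue=[E,G,H] q_used=0 → run E
t=15: queue=[G,H] q_used=0 → run G
t=16: queue=[G,H] q_used=1 → run G
t=17: queue=[H] q_used=0 → run H
t=18: queue=[H] q_used=1 → run H
t=19: queue=[H] q_used=0 → run H
t=20: queue=[H] q_used=1 → run H
t=21: (idle)
t=22: (idle)
t=23: (idle)
t=24: (idle)
t=25: (idle)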